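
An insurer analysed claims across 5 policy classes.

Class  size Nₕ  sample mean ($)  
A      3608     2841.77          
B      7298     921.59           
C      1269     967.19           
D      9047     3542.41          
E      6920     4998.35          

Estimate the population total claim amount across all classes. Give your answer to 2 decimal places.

84842999.36

Population total = Σ Nₕ·x̄ₕ (each stratum's size times its mean).
3608·2841.77 + 7298·921.59 + 1269·967.19 + 9047·3542.41 + 6920·4998.35 = 10253106.16 + 6725763.82 + 1227364.11 + 32048183.27 + 34588582 = 84842999.36.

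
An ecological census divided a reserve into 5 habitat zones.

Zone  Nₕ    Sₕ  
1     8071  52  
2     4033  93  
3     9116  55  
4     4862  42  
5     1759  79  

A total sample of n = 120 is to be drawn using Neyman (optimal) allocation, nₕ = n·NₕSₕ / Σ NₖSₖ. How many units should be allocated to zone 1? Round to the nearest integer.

1: NₕSₕ = 8071·52 = 419692
2: NₕSₕ = 4033·93 = 375069
3: NₕSₕ = 9116·55 = 501380
4: NₕSₕ = 4862·42 = 204204
5: NₕSₕ = 1759·79 = 138961
Σ NₕSₕ = 1639306.
n_1 = 120·419692/1639306 = 30.722... → 31.

31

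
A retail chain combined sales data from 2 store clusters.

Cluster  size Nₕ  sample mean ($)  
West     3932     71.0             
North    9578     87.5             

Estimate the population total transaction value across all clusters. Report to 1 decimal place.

Population total = Σ Nₕ·x̄ₕ (each stratum's size times its mean).
3932·71.0 + 9578·87.5 = 279172 + 838075 = 1117247.0.

1117247.0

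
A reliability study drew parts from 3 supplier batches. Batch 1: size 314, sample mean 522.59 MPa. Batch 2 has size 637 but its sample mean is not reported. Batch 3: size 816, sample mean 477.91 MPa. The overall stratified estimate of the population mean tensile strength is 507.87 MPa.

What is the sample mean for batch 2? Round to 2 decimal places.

538.99

Σ Nₕx̄ₕ = N·μ, so 637·x̄_2 = 1767·507.87 − (314·522.59 + 816·477.91).
= 897406.29 − 554067.82 = 343338.47.
x̄_2 = 343338.47 / 637 = 538.9929... → 538.99.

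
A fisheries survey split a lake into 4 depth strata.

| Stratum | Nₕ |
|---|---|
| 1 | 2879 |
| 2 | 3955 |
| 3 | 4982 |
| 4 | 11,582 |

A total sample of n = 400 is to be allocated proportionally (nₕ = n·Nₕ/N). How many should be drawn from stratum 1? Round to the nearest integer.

49

N = 2879 + 3955 + 4982 + 11582 = 23398.
n_1 = 400·2879/23398 = 49.218... → 49.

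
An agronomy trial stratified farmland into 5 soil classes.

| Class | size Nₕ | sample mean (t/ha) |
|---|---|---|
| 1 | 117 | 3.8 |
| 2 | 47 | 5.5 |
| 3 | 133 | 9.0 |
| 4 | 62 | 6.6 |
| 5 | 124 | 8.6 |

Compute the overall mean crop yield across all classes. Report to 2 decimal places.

N = 117 + 47 + 133 + 62 + 124 = 483.
Overall mean = Σ (Nₕ/N)·x̄ₕ — weight by population share, not a simple average.
Σ Nₕx̄ₕ = 117·3.8 + 47·5.5 + 133·9.0 + 62·6.6 + 124·8.6 = 444.6 + 258.5 + 1197 + 409.2 + 1066.4 = 3375.7.
Divide by N: 3375.7 / 483 = 6.9890... → 6.99.

6.99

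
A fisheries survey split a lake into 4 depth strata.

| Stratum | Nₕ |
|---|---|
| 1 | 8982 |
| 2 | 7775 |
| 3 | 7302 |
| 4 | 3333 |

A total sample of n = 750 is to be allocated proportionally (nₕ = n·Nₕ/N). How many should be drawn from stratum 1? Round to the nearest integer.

246

Share of stratum 1 = 8982/27392 = 0.32791.
Allocate 750 × 0.32791 = 245.929... → 246.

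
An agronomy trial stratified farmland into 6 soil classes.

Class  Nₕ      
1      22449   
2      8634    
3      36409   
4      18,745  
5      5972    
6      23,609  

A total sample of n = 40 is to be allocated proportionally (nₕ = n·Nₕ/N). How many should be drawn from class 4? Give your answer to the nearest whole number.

N = 22449 + 8634 + 36409 + 18745 + 5972 + 23609 = 115818.
n_4 = 40·18745/115818 = 6.474... → 6.

6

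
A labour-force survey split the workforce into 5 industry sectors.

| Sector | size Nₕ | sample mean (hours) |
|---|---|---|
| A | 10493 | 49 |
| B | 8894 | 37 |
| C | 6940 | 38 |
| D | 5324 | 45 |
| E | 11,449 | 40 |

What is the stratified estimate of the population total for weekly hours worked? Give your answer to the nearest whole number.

Population total = Σ Nₕ·x̄ₕ (each stratum's size times its mean).
10493·49 + 8894·37 + 6940·38 + 5324·45 + 11449·40 = 514157 + 329078 + 263720 + 239580 + 457960 = 1804495.

1804495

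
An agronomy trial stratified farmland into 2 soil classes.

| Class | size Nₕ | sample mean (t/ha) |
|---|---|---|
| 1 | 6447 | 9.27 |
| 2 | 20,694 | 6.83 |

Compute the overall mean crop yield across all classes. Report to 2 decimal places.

x̄_st = (Σ Nₕx̄ₕ) / (Σ Nₕ) = (6447·9.27 + 20694·6.83) / 27141
= 201103.71 / 27141 = 7.4096... → 7.41.

7.41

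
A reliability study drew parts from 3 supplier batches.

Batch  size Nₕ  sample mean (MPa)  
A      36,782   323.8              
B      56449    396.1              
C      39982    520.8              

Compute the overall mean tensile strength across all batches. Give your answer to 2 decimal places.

N = 133213; weights Wₕ = Nₕ/N = (0.2761, 0.4237, 0.3001).
x̄_st = Σ Wₕ·x̄ₕ = 0.2761·323.8 + 0.4237·396.1 + 0.3001·520.8 ≈ 413.5639...
→ 413.56.

413.56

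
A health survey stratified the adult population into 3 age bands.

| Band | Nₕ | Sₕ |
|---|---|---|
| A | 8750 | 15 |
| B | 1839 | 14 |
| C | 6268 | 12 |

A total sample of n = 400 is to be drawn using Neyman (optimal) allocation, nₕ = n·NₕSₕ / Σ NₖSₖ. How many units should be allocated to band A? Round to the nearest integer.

226

Σ NₕSₕ = 8750·15 + 1839·14 + 6268·12 = 232212.
Share for A: 131250/232212 = 0.56522.
n_A = 400 × 0.56522 = 226.087... → 226.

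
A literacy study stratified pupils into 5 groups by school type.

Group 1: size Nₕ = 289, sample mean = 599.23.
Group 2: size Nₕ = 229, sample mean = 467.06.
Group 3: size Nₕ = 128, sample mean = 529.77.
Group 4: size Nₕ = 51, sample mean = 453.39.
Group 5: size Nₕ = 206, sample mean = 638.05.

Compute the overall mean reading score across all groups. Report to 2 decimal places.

556.49

N = 289 + 229 + 128 + 51 + 206 = 903.
Overall mean = Σ (Nₕ/N)·x̄ₕ — weight by population share, not a simple average.
Σ Nₕx̄ₕ = 289·599.23 + 229·467.06 + 128·529.77 + 51·453.39 + 206·638.05 = 173177.47 + 106956.74 + 67810.56 + 23122.89 + 131438.3 = 502505.96.
Divide by N: 502505.96 / 903 = 556.4850... → 556.49.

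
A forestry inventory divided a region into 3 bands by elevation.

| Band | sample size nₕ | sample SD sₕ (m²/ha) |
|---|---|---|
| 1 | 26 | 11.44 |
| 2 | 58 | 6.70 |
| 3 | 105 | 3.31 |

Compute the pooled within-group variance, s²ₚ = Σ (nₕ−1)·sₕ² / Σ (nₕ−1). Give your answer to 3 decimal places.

Degrees of freedom: 25 + 57 + 104 = 186.
Σ(nₕ−1)sₕ² = 25·130.8736 + 57·44.89 + 104·10.9561 = 6970.0044.
s²ₚ = 6970.0044 / 186 = 37.47314... → 37.473.

37.473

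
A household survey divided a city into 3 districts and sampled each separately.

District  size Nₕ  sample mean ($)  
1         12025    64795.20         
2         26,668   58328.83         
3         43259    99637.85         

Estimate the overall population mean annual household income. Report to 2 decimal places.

81082.94

N = 81952; weights Wₕ = Nₕ/N = (0.1467, 0.3254, 0.5279).
x̄_st = Σ Wₕ·x̄ₕ = 0.1467·64795.20 + 0.3254·58328.83 + 0.5279·99637.85 ≈ 81082.9421...
→ 81082.94.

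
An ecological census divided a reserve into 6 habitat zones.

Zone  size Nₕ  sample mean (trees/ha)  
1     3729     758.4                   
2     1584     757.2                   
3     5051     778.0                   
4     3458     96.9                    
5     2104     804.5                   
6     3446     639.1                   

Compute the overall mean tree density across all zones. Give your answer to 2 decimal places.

x̄_st = (Σ Nₕx̄ₕ) / (Σ Nₕ) = (3729·758.4 + 1584·757.2 + 5051·778.0 + 3458·96.9 + 2104·804.5 + 3446·639.1) / 19372
= 12187243.2 / 19372 = 629.1164... → 629.12.

629.12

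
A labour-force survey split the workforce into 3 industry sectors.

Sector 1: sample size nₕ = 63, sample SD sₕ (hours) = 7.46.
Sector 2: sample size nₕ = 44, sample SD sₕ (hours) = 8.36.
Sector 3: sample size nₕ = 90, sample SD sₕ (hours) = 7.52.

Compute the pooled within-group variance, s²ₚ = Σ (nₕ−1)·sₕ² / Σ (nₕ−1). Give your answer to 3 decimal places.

59.220

1: (63−1)·7.46² = 62·55.6516 = 3450.3992
2: (44−1)·8.36² = 43·69.8896 = 3005.2528
3: (90−1)·7.52² = 89·56.5504 = 5032.9856
Numerator = 11488.6376; denominator = Σ(nₕ−1) = 194.
s²ₚ = 11488.6376/194 = 59.21978... → 59.220.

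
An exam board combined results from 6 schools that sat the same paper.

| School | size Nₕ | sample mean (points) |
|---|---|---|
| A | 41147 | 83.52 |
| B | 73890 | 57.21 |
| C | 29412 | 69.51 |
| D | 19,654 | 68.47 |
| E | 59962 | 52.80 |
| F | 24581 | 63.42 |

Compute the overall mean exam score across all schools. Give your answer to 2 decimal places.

63.46

N = 41147 + 73890 + 29412 + 19654 + 59962 + 24581 = 248646.
The stratified mean weights each stratum mean by its population share Nₕ/N.
Σ Nₕx̄ₕ = 41147·83.52 + 73890·57.21 + 29412·69.51 + 19654·68.47 + 59962·52.80 + 24581·63.42 = 3436597.44 + 4227246.9 + 2044428.12 + 1345709.38 + 3165993.6 + 1558927.02 = 15778902.46.
Divide by N: 15778902.46 / 248646 = 63.4593... → 63.46.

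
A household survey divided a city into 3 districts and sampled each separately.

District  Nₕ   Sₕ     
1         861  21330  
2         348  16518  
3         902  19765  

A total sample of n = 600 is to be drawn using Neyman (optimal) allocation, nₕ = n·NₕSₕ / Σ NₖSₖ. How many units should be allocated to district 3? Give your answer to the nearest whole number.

Σ NₕSₕ = 861·21330 + 348·16518 + 902·19765 = 41941424.
Share for 3: 17828030/41941424 = 0.42507.
n_3 = 600 × 0.42507 = 255.042... → 255.

255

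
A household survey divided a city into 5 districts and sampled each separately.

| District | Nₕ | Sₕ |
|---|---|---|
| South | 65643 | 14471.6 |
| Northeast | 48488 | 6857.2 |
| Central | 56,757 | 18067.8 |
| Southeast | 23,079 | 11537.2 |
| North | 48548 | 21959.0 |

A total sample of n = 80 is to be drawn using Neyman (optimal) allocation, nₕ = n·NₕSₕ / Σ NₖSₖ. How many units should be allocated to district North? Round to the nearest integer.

Σ NₕSₕ = 65643·14471.6 + 48488·6857.2 + 56757·18067.8 + 23079·11537.2 + 48548·21959.0 = 3640257847.8.
Share for North: 1066065532/3640257847.8 = 0.29285.
n_North = 80 × 0.29285 = 23.428... → 23.

23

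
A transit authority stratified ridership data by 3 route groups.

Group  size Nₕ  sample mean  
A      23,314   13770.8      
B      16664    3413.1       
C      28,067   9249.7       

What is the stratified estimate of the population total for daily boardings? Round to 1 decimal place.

A: 23314·13770.8 = 321052431.2
B: 16664·3413.1 = 56875898.4
C: 28067·9249.7 = 259611329.9
τ̂ = Σ Nₕx̄ₕ = 637539659.5.

637539659.5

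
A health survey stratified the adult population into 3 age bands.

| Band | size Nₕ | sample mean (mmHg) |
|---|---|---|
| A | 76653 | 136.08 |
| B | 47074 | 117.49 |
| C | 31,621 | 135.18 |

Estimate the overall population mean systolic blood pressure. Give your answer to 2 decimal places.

130.26

N = 155348; weights Wₕ = Nₕ/N = (0.4934, 0.3030, 0.2035).
x̄_st = Σ Wₕ·x̄ₕ = 0.4934·136.08 + 0.3030·117.49 + 0.2035·135.18 ≈ 130.2636...
→ 130.26.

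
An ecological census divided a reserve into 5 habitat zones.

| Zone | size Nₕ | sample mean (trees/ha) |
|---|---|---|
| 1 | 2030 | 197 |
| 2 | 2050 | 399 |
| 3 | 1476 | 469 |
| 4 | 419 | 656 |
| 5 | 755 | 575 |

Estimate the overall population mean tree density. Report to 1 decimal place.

389.2

N = 6730; weights Wₕ = Nₕ/N = (0.3016, 0.3046, 0.2193, 0.0623, 0.1122).
x̄_st = Σ Wₕ·x̄ₕ = 0.3016·197 + 0.3046·399 + 0.2193·469 + 0.0623·656 + 0.1122·575 ≈ 389.167...
→ 389.2.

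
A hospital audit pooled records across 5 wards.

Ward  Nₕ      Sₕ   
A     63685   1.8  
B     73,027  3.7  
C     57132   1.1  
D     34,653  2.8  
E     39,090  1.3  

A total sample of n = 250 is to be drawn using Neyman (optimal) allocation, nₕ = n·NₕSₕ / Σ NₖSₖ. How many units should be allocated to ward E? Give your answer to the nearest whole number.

A: NₕSₕ = 63685·1.8 = 114633
B: NₕSₕ = 73027·3.7 = 270199.9
C: NₕSₕ = 57132·1.1 = 62845.2
D: NₕSₕ = 34653·2.8 = 97028.4
E: NₕSₕ = 39090·1.3 = 50817
Σ NₕSₕ = 595523.5.
n_E = 250·50817/595523.5 = 21.333... → 21.

21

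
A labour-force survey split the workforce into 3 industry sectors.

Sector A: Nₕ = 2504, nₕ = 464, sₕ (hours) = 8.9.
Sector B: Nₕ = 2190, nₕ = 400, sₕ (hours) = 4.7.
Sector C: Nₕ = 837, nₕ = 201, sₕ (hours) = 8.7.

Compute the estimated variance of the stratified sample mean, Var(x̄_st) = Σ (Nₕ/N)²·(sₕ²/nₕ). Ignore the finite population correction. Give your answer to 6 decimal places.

N = 5531; Wₕ = Nₕ/N.
sector A: (2504/5531)²·8.9²/464 = 0.034988342
sector B: (2190/5531)²·4.7²/400 = 0.008657981
sector C: (837/5531)²·8.7²/201 = 0.008623549
Sum = 0.052269873 → 0.052270.

0.052270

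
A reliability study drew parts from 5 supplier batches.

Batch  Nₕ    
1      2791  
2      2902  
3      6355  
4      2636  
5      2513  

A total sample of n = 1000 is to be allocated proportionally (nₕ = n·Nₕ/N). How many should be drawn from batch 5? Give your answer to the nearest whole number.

N = 2791 + 2902 + 6355 + 2636 + 2513 = 17197.
n_5 = 1000·2513/17197 = 146.130... → 146.

146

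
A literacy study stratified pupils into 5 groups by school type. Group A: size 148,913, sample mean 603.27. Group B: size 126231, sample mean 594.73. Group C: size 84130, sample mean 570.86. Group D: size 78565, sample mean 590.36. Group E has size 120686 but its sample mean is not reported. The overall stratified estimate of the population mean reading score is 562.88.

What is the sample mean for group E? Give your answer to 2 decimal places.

456.28

N = 148913 + 126231 + 84130 + 78565 + 120686 = 558525.
Overall total = μ·N = 562.88·558525 = 314382552.
Subtract the known strata: 148913·603.27 + 126231·594.73 + 84130·570.86 + 78565·590.36 = 259316193.34.
Remaining total for group E: 314382552 − 259316193.34 = 55066358.66.
Divide by its size: 55066358.66 / 120686 = 456.2779... → 456.28.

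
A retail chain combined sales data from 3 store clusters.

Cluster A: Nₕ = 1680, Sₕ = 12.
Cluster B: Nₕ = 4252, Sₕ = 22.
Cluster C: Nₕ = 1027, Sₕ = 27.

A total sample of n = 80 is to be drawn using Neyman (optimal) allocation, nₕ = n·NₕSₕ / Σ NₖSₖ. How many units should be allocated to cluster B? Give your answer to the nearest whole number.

Σ NₕSₕ = 1680·12 + 4252·22 + 1027·27 = 141433.
Share for B: 93544/141433 = 0.66140.
n_B = 80 × 0.66140 = 52.912... → 53.

53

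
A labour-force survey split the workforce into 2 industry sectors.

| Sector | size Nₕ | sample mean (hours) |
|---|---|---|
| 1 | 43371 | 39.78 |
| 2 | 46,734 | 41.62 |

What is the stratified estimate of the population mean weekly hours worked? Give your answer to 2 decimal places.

40.73

N = 43371 + 46734 = 90105.
Weight each subgroup mean by Nₕ/N and sum.
Σ Nₕx̄ₕ = 43371·39.78 + 46734·41.62 = 1725298.38 + 1945069.08 = 3670367.46.
Divide by N: 3670367.46 / 90105 = 40.7343... → 40.73.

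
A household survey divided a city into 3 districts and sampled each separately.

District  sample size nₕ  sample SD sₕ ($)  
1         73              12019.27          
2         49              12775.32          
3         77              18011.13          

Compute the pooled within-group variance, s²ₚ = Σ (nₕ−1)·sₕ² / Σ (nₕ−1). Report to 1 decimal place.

218825555.3

1: (73−1)·12019.27² = 72·144462851.3329 = 10401325295.9688
2: (49−1)·12775.32² = 48·163208801.1024 = 7834022452.9152
3: (77−1)·18011.13² = 76·324400803.8769 = 24654461094.6444
Numerator = 42889808843.5284; denominator = Σ(nₕ−1) = 196.
s²ₚ = 42889808843.5284/196 = 218825555.324... → 218825555.3.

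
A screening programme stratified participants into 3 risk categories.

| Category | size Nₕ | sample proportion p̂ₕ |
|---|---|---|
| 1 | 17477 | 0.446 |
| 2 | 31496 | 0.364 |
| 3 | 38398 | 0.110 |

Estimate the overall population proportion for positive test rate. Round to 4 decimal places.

0.2688

N = 17477 + 31496 + 38398 = 87371.
Overall proportion = Σ (Nₕ/N)·p̂ₕ.
Σ Nₕp̂ₕ = 7794.742 + 11464.544 + 4223.78 = 23483.066.
23483.066 / 87371 = 0.268774... → 0.2688.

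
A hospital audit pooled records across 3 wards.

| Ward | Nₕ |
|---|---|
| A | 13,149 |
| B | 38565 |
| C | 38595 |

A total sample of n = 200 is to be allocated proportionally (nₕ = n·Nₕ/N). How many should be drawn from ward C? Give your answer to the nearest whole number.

N = 13149 + 38565 + 38595 = 90309.
n_C = 200·38595/90309 = 85.473... → 85.

85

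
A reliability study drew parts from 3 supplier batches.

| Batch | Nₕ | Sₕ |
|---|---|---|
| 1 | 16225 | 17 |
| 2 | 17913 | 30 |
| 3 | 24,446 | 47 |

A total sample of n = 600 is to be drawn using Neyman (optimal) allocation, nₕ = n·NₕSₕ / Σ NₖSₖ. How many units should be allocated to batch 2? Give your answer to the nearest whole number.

164

Σ NₕSₕ = 16225·17 + 17913·30 + 24446·47 = 1962177.
Share for 2: 537390/1962177 = 0.27387.
n_2 = 600 × 0.27387 = 164.325... → 164.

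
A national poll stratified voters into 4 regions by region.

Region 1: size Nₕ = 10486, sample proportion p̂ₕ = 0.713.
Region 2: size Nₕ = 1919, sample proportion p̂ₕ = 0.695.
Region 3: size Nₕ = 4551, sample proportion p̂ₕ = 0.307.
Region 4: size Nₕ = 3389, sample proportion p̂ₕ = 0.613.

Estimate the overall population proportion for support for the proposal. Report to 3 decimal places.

Wₕ = Nₕ/N with N = 20345: 0.5154, 0.0943, 0.2237, 0.1666.
p̂_st = 0.5154·0.713 + 0.0943·0.695 + 0.2237·0.307 + 0.1666·0.613 ≈ 0.60383... → 0.604.

0.604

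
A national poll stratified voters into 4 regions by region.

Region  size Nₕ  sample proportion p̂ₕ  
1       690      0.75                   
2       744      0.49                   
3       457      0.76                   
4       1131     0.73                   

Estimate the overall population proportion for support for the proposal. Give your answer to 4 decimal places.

0.6800

N = 690 + 744 + 457 + 1131 = 3022.
Overall proportion = Σ (Nₕ/N)·p̂ₕ.
Σ Nₕp̂ₕ = 517.5 + 364.56 + 347.32 + 825.63 = 2055.01.
2055.01 / 3022 = 0.680017... → 0.6800.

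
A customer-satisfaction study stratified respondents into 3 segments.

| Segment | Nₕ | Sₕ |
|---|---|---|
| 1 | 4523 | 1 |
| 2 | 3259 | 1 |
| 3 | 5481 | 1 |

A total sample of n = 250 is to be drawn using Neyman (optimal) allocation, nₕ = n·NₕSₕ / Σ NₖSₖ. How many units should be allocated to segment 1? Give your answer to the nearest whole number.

1: NₕSₕ = 4523·1 = 4523
2: NₕSₕ = 3259·1 = 3259
3: NₕSₕ = 5481·1 = 5481
Σ NₕSₕ = 13263.
n_1 = 250·4523/13263 = 85.256... → 85.

85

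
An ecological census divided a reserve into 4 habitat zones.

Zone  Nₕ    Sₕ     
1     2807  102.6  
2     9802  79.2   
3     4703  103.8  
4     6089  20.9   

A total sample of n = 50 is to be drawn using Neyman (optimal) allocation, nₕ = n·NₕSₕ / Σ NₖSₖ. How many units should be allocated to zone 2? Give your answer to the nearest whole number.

1: NₕSₕ = 2807·102.6 = 287998.2
2: NₕSₕ = 9802·79.2 = 776318.4
3: NₕSₕ = 4703·103.8 = 488171.4
4: NₕSₕ = 6089·20.9 = 127260.1
Σ NₕSₕ = 1679748.1.
n_2 = 50·776318.4/1679748.1 = 23.108... → 23.

23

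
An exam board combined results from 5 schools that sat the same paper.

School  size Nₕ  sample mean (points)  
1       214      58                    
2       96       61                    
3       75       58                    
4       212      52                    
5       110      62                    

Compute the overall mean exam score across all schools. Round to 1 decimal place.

57.2

N = 707; weights Wₕ = Nₕ/N = (0.3027, 0.1358, 0.1061, 0.2999, 0.1556).
x̄_st = Σ Wₕ·x̄ₕ = 0.3027·58 + 0.1358·61 + 0.1061·58 + 0.2999·52 + 0.1556·62 ≈ 57.231...
→ 57.2.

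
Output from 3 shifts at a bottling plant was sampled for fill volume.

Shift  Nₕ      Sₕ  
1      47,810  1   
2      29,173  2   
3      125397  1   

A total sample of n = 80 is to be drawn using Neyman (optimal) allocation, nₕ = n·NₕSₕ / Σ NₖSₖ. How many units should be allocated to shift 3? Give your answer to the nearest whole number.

43

1: NₕSₕ = 47810·1 = 47810
2: NₕSₕ = 29173·2 = 58346
3: NₕSₕ = 125397·1 = 125397
Σ NₕSₕ = 231553.
n_3 = 80·125397/231553 = 43.324... → 43.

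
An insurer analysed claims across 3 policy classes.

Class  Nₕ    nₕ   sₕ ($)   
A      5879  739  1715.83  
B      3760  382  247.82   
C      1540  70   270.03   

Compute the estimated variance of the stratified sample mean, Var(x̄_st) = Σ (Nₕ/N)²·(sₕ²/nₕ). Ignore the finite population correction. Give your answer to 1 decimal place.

1139.8

N = 11179. Term for each stratum: Wₕ²sₕ²/nₕ.
Var(x̄_st) = 1101.8059 + 18.1878 + 19.7679 = 1139.7616 → 1139.8.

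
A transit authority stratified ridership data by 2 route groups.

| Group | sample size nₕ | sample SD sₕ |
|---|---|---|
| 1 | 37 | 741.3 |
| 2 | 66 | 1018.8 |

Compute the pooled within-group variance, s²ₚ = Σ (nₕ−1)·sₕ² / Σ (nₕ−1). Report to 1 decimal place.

863860.4

1: (37−1)·741.3² = 36·549525.69 = 19782924.84
2: (66−1)·1018.8² = 65·1037953.44 = 67466973.6
Numerator = 87249898.44; denominator = Σ(nₕ−1) = 101.
s²ₚ = 87249898.44/101 = 863860.381... → 863860.4.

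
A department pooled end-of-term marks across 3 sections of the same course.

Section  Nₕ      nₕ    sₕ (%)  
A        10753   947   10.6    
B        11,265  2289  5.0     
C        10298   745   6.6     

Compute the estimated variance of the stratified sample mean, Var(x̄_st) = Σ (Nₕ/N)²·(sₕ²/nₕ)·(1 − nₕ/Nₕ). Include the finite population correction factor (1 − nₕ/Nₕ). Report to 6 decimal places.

0.018545

N = 32316. Term for each stratum: Wₕ²sₕ²/nₕ·(1−nₕ/Nₕ).
Var(x̄_st) = 0.011979759 + 0.001057482 + 0.005507938 = 0.018545180 → 0.018545.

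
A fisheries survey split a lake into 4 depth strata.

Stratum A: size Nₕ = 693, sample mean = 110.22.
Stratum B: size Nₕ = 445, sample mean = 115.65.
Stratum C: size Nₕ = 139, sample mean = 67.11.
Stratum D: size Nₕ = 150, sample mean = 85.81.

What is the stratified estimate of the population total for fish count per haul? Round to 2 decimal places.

Population total = Σ Nₕ·x̄ₕ (each stratum's size times its mean).
693·110.22 + 445·115.65 + 139·67.11 + 150·85.81 = 76382.46 + 51464.25 + 9328.29 + 12871.5 = 150046.50.

150046.50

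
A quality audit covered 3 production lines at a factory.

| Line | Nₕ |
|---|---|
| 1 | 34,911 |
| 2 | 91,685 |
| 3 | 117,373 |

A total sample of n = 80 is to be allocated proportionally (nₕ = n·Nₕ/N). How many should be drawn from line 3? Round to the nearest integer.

38

N = 34911 + 91685 + 117373 = 243969.
n_3 = 80·117373/243969 = 38.488... → 38.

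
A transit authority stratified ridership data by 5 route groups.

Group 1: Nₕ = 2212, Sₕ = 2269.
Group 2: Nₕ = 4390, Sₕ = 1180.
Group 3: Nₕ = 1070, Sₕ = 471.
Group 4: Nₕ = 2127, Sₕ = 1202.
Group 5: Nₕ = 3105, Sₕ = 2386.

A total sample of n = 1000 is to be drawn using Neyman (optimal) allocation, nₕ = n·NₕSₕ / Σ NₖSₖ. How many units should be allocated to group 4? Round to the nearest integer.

1: NₕSₕ = 2212·2269 = 5019028
2: NₕSₕ = 4390·1180 = 5180200
3: NₕSₕ = 1070·471 = 503970
4: NₕSₕ = 2127·1202 = 2556654
5: NₕSₕ = 3105·2386 = 7408530
Σ NₕSₕ = 20668382.
n_4 = 1000·2556654/20668382 = 123.699... → 124.

124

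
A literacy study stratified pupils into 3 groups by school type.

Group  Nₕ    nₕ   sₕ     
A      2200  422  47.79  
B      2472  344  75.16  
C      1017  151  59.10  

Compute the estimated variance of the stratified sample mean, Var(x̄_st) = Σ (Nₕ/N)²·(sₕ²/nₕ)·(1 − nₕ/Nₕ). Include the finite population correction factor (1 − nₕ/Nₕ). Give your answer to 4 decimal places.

3.9526

N = 5689; Wₕ = Nₕ/N.
group A: (2200/5689)²·47.79²/422·(1 − 422/2200) = 0.6541000
group B: (2472/5689)²·75.16²/344·(1 − 344/2472) = 2.6690906
group C: (1017/5689)²·59.10²/151·(1 − 151/1017) = 0.6294554
Sum = 3.9526461 → 3.9526.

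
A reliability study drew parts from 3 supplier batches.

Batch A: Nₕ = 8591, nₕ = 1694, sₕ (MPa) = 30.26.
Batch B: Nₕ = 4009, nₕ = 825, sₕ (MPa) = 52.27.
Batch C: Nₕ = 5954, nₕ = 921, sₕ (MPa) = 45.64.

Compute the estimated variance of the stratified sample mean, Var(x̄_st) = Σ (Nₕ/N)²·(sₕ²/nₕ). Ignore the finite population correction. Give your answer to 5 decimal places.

N = 18554; Wₕ = Nₕ/N.
batch A: (8591/18554)²·30.26²/1694 = 0.11588755
batch B: (4009/18554)²·52.27²/825 = 0.15461373
batch C: (5954/18554)²·45.64²/921 = 0.23290253
Sum = 0.50340380 → 0.50340.

0.50340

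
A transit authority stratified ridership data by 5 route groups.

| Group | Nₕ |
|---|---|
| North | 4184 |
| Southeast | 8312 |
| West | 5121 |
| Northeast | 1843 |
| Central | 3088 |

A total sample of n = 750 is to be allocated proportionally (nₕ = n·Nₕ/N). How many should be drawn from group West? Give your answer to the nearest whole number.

170

Share of group West = 5121/22548 = 0.22712.
Allocate 750 × 0.22712 = 170.337... → 170.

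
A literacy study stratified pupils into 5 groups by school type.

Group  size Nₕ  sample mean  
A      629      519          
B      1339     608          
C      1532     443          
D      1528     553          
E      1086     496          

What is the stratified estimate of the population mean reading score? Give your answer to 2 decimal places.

x̄_st = (Σ Nₕx̄ₕ) / (Σ Nₕ) = (629·519 + 1339·608 + 1532·443 + 1528·553 + 1086·496) / 6114
= 3202879 / 6114 = 523.8598... → 523.86.

523.86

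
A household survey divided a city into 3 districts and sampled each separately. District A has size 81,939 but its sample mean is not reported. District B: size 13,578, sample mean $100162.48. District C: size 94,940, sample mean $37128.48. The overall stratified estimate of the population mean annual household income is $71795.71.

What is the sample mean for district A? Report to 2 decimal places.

N = 81939 + 13578 + 94940 = 190457.
Overall total = μ·N = 71795.71·190457 = 13673995539.47.
Subtract the known strata: 13578·100162.48 + 94940·37128.48 = 4884984044.64.
Remaining total for district A: 13673995539.47 − 4884984044.64 = 8789011494.83.
Divide by its size: 8789011494.83 / 81939 = 107262.8601... → 107262.86.

107262.86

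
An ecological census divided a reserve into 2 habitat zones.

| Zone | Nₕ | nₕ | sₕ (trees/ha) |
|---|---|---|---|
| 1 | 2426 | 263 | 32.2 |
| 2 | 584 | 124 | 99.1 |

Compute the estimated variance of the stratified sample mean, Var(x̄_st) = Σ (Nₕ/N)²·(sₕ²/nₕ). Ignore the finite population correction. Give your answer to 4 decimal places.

5.5424

N = 3010; Wₕ = Nₕ/N.
zone 1: (2426/3010)²·32.2²/263 = 2.5609706
zone 2: (584/3010)²·99.1²/124 = 2.9813868
Sum = 5.5423574 → 5.5424.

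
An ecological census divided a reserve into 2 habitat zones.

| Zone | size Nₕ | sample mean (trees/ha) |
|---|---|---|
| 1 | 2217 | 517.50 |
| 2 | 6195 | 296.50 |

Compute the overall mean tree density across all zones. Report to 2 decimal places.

354.75

N = 2217 + 6195 = 8412.
The stratified mean weights each stratum mean by its population share Nₕ/N.
Σ Nₕx̄ₕ = 2217·517.50 + 6195·296.50 = 1147297.5 + 1836817.5 = 2984115.
Divide by N: 2984115 / 8412 = 354.7450... → 354.75.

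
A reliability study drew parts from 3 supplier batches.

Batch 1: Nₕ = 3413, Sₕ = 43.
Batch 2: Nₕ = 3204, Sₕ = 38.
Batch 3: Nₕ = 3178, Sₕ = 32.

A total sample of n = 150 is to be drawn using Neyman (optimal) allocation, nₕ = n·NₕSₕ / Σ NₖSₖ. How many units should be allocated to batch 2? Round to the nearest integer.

1: NₕSₕ = 3413·43 = 146759
2: NₕSₕ = 3204·38 = 121752
3: NₕSₕ = 3178·32 = 101696
Σ NₕSₕ = 370207.
n_2 = 150·121752/370207 = 49.331... → 49.

49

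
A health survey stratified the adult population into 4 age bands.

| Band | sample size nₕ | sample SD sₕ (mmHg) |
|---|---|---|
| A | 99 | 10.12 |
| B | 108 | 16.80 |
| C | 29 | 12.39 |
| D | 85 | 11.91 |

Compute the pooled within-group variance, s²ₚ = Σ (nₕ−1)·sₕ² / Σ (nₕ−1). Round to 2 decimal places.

178.08

Degrees of freedom: 98 + 107 + 28 + 84 = 317.
Σ(nₕ−1)sₕ² = 98·102.4144 + 107·282.24 + 28·153.5121 + 84·141.8481 = 56449.8704.
s²ₚ = 56449.8704 / 317 = 178.0753... → 178.08.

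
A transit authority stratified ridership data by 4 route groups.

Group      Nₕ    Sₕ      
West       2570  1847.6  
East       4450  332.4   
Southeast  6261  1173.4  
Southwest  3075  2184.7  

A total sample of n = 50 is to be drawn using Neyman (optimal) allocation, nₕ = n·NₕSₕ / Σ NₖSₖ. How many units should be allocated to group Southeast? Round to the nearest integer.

18

Σ NₕSₕ = 2570·1847.6 + 4450·332.4 + 6261·1173.4 + 3075·2184.7 = 20292121.9.
Share for Southeast: 7346657.4/20292121.9 = 0.36204.
n_Southeast = 50 × 0.36204 = 18.102... → 18.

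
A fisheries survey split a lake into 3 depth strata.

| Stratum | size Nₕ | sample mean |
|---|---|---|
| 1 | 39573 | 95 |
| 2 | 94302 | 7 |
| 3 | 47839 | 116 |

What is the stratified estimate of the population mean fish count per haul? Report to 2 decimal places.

54.86

N = 181714; weights Wₕ = Nₕ/N = (0.2178, 0.5190, 0.2633).
x̄_st = Σ Wₕ·x̄ₕ = 0.2178·95 + 0.5190·7 + 0.2633·116 ≈ 54.8602...
→ 54.86.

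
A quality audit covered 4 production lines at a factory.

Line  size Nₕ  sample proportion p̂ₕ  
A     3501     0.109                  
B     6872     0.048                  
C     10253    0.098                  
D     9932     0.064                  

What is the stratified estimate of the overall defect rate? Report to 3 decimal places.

N = 3501 + 6872 + 10253 + 9932 = 30558.
Overall proportion = Σ (Nₕ/N)·p̂ₕ.
Σ Nₕp̂ₕ = 381.609 + 329.856 + 1004.794 + 635.648 = 2351.907.
2351.907 / 30558 = 0.07697... → 0.077.

0.077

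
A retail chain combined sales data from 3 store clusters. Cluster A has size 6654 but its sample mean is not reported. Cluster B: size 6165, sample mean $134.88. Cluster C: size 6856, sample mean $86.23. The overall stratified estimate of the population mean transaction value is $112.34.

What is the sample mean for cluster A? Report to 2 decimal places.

N = 6654 + 6165 + 6856 = 19675.
Overall total = μ·N = 112.34·19675 = 2210289.5.
Subtract the known strata: 6165·134.88 + 6856·86.23 = 1422728.08.
Remaining total for cluster A: 2210289.5 − 1422728.08 = 787561.42.
Divide by its size: 787561.42 / 6654 = 118.3591... → 118.36.

118.36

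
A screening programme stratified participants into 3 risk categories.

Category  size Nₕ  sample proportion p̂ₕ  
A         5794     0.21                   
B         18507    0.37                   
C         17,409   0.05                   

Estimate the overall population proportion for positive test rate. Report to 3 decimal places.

N = 5794 + 18507 + 17409 = 41710.
Overall proportion = Σ (Nₕ/N)·p̂ₕ.
Σ Nₕp̂ₕ = 1216.74 + 6847.59 + 870.45 = 8934.78.
8934.78 / 41710 = 0.21421... → 0.214.

0.214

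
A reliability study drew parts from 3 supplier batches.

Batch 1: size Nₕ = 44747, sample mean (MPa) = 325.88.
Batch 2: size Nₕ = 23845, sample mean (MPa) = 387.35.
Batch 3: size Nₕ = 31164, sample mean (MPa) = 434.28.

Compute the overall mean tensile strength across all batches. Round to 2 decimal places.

374.44

N = 99756; weights Wₕ = Nₕ/N = (0.4486, 0.2390, 0.3124).
x̄_st = Σ Wₕ·x̄ₕ = 0.4486·325.88 + 0.2390·387.35 + 0.3124·434.28 ≈ 374.4378...
→ 374.44.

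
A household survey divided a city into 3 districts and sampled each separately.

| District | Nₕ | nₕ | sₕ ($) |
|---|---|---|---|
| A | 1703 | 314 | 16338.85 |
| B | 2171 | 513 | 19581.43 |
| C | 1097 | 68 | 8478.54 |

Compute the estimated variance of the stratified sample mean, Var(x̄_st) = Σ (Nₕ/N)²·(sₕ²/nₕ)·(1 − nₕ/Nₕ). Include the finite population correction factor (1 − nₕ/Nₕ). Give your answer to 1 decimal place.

N = 4971; Wₕ = Nₕ/N.
district A: (1703/4971)²·16338.85²/314·(1 − 314/1703) = 81384.6857
district B: (2171/4971)²·19581.43²/513·(1 − 513/2171) = 108875.0249
district C: (1097/4971)²·8478.54²/68·(1 − 68/1097) = 48291.1681
Sum = 238550.8787 → 238550.9.

238550.9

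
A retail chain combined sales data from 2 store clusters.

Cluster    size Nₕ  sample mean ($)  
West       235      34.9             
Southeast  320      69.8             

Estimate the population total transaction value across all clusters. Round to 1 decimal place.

30537.5

West: 235·34.9 = 8201.5
Southeast: 320·69.8 = 22336
τ̂ = Σ Nₕx̄ₕ = 30537.5.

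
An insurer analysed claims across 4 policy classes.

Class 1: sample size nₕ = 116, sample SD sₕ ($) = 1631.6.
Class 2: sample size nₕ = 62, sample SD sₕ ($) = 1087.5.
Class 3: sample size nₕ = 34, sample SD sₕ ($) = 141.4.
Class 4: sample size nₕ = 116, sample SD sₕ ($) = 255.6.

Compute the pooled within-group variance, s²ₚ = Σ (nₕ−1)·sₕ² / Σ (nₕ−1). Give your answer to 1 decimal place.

Degrees of freedom: 115 + 61 + 33 + 115 = 324.
Σ(nₕ−1)sₕ² = 115·2662118.56 + 61·1182656.25 + 33·19993.96 + 115·65331.36 = 386458572.73.
s²ₚ = 386458572.73 / 324 = 1192773.373... → 1192773.4.

1192773.4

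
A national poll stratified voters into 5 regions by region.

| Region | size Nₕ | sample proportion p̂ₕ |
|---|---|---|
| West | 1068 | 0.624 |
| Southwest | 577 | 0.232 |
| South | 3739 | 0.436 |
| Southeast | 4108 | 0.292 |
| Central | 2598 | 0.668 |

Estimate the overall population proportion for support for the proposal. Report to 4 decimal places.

N = 1068 + 577 + 3739 + 4108 + 2598 = 12090.
Overall proportion = Σ (Nₕ/N)·p̂ₕ.
Σ Nₕp̂ₕ = 666.432 + 133.864 + 1630.204 + 1199.536 + 1735.464 = 5365.5.
5365.5 / 12090 = 0.443797... → 0.4438.

0.4438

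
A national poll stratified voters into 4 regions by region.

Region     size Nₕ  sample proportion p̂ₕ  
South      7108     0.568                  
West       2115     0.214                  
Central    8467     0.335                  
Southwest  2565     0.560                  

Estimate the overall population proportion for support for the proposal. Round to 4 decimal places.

0.4326

N = 7108 + 2115 + 8467 + 2565 = 20255.
Overall proportion = Σ (Nₕ/N)·p̂ₕ.
Σ Nₕp̂ₕ = 4037.344 + 452.61 + 2836.445 + 1436.4 = 8762.799.
8762.799 / 20255 = 0.432624... → 0.4326.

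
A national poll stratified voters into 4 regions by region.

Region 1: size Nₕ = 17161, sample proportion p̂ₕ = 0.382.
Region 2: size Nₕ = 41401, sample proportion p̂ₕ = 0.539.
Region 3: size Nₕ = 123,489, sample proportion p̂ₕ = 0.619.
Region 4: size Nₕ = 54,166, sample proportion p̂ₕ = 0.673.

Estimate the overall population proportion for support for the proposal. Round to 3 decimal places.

0.600

Wₕ = Nₕ/N with N = 236217: 0.0726, 0.1753, 0.5228, 0.2293.
p̂_st = 0.0726·0.382 + 0.1753·0.539 + 0.5228·0.619 + 0.2293·0.673 ≈ 0.60014... → 0.600.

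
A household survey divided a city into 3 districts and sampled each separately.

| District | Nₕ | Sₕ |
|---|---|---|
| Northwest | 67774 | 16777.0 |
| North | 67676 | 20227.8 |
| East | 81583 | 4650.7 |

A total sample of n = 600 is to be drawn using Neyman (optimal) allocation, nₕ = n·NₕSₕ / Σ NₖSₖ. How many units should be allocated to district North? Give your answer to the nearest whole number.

Northwest: NₕSₕ = 67774·16777.0 = 1137044398
North: NₕSₕ = 67676·20227.8 = 1368936592.8
East: NₕSₕ = 81583·4650.7 = 379418058.1
Σ NₕSₕ = 2885399048.9.
n_North = 600·1368936592.8/2885399048.9 = 284.661... → 285.

285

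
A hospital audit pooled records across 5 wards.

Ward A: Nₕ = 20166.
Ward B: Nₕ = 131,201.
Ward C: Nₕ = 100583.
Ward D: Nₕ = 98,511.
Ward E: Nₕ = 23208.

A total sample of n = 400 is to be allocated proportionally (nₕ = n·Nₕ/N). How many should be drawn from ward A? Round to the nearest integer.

N = 20166 + 131201 + 100583 + 98511 + 23208 = 373669.
n_A = 400·20166/373669 = 21.587... → 22.

22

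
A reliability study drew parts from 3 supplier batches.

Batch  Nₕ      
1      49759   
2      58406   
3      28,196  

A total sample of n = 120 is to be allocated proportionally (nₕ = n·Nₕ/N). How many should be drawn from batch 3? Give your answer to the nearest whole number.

25

N = 49759 + 58406 + 28196 = 136361.
n_3 = 120·28196/136361 = 24.813... → 25.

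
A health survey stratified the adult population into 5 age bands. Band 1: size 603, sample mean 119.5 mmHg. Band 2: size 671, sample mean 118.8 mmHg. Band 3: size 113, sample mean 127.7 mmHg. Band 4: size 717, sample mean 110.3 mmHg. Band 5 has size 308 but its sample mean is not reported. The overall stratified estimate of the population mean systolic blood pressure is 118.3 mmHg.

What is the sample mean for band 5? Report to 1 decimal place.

Σ Nₕx̄ₕ = N·μ, so 308·x̄_5 = 2412·118.3 − (603·119.5 + 671·118.8 + 113·127.7 + 717·110.3).
= 285339.6 − 245288.5 = 40051.1.
x̄_5 = 40051.1 / 308 = 130.036... → 130.0.

130.0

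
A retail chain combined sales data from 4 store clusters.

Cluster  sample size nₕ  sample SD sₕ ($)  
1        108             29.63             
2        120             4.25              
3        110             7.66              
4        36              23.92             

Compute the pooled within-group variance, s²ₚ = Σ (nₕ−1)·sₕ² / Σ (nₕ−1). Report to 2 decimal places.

1: (108−1)·29.63² = 107·877.9369 = 93939.2483
2: (120−1)·4.25² = 119·18.0625 = 2149.4375
3: (110−1)·7.66² = 109·58.6756 = 6395.6404
4: (36−1)·23.92² = 35·572.1664 = 20025.824
Numerator = 122510.1502; denominator = Σ(nₕ−1) = 370.
s²ₚ = 122510.1502/370 = 331.1085... → 331.11.

331.11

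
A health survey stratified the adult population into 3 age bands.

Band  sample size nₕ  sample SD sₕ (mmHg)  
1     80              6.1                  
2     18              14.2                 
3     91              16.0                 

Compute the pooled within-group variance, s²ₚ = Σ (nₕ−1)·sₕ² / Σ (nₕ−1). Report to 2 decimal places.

158.10

Degrees of freedom: 79 + 17 + 90 = 186.
Σ(nₕ−1)sₕ² = 79·37.21 + 17·201.64 + 90·256 = 29407.47.
s²ₚ = 29407.47 / 186 = 158.1047... → 158.10.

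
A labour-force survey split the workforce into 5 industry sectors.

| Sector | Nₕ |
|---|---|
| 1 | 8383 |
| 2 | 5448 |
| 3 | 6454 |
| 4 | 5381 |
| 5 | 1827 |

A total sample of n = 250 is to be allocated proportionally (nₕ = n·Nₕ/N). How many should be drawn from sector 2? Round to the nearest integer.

50

Share of sector 2 = 5448/27493 = 0.19816.
Allocate 250 × 0.19816 = 49.540... → 50.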